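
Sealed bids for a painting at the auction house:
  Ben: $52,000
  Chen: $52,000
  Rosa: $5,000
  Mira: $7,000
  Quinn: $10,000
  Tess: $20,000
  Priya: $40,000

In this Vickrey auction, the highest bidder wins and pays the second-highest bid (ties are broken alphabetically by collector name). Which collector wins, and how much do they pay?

Rule: the highest bidder wins and pays the second-highest bid.
Bids ranked: 52,000 (Ben) > 52,000 (Chen) > 40,000 (Priya) > 20,000 (Tess) > 10,000 (Quinn) > 7,000 (Mira) > …
Ben and Chen tie at $52,000; tie-break gives it to Ben.
Ben wins with the highest bid; price is set by the runner-up at $52,000.

Ben pays $52,000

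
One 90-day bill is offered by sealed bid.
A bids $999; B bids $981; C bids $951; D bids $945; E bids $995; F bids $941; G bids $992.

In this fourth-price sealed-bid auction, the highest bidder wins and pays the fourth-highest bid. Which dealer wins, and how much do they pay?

Rule: the highest bidder wins and pays the fourth-highest bid.
Bids ranked: 999 (A) > 995 (E) > 992 (G) > 981 (B) > 951 (C) > 945 (D) > …
A is highest; pays the fourth-highest bid, $981.

A pays $981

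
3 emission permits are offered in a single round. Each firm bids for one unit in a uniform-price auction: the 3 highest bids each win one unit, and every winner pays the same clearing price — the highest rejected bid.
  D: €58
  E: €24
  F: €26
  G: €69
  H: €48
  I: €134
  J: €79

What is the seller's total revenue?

Ordering the bids: 134 (I), 79 (J), 69 (G), 58 (D), 48 (H), …
Winners (3 units): I, J, G.
Clearing price = highest rejected bid = €58.
Total revenue = 3 × €58 = €174.

Total revenue: €174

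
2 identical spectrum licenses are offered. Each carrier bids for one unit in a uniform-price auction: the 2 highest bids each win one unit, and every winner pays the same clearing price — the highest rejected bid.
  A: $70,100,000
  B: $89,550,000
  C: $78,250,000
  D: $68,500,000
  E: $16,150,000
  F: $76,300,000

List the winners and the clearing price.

B, C; each pays $76,300,000

Bids ranked high→low: 89,550,000 (B), 78,250,000 (C), 76,300,000 (F), 70,100,000 (A), …
The 2 highest are B, C.
Clearing price = highest rejected bid = $76,300,000.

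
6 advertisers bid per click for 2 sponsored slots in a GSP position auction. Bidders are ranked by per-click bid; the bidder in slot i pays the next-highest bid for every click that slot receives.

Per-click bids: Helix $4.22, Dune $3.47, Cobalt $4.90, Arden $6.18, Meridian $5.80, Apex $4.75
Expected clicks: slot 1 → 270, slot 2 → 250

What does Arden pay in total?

Arden pays $1566.00

Per-click bids in order: $6.18 (Arden) > $5.80 (Meridian) > $4.90 (Cobalt) > …
Arden holds slot 1 → pays next bid $5.80 × 270 clicks = $1566.00.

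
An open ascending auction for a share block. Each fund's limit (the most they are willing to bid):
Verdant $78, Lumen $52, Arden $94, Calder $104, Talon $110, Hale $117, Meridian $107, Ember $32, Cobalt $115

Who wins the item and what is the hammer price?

Rule: the price rises until one bidder remains; the winner pays the price at which the last rival dropped out.
Sorting limits: 117 (Hale) > 115 (Cobalt) > 110 (Talon) > 107 (Meridian) > 104 (Calder) > 94 (Arden) > …
Once the price passes $115, only Hale is left; the hammer falls at Cobalt's limit of $115.

Hale wins at $115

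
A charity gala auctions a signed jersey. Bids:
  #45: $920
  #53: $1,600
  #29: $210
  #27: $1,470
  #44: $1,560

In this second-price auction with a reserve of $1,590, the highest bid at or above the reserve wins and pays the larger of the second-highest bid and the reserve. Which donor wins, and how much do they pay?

Rule: the highest bid at or above the reserve wins and pays the larger of the second-highest bid and the reserve.
Sorting bids: 1,600 (#53) > 1,560 (#44) > 1,470 (#27) > 920 (#45) > 210 (#29)
#53 has the top bid at or above the reserve ($1,600).
Second-highest bid $1,560 is below the reserve $1,590, so the reserve binds → payment $1,590.

#53 pays $1,590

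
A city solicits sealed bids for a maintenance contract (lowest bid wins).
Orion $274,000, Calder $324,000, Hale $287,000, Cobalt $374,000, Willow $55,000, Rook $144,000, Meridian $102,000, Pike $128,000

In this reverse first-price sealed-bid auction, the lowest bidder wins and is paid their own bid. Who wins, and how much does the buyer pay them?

Reverse first-price sealed-bid auction: the lowest bidder wins and is paid their own bid.
Bids in order: 55,000 (Willow) < 102,000 (Meridian) < 128,000 (Pike) < 144,000 (Rook) < 274,000 (Orion) < 287,000 (Hale) < …
Willow has the lowest bid and is paid exactly that: $55,000.

Willow is paid $55,000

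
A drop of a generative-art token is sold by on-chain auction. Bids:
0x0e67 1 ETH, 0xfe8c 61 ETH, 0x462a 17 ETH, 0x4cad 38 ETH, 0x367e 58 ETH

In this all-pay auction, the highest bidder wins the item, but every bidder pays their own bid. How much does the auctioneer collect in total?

Total revenue: 175 ETH

All-pay auction: the highest bidder wins the item, but every bidder pays their own bid.
Sorting bids: 61 (0xfe8c) > 58 (0x367e) > 38 (0x4cad) > 17 (0x462a) > 1 (0x0e67)
Every bidder forfeits their bid regardless of winning.
Revenue = 1 + 61 + 17 + 38 + 58 = 175 ETH.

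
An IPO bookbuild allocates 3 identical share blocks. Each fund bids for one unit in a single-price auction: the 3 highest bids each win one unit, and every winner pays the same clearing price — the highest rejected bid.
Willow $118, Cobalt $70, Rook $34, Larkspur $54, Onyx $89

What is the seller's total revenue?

Bids ranked high→low: 118 (Willow), 89 (Onyx), 70 (Cobalt), 54 (Larkspur), 34 (Rook)
Winners (3 units): Willow, Onyx, Cobalt.
First losing bid is Larkspur's $54, which sets the uniform price.
Total revenue = 3 × $54 = $162.

Total revenue: $162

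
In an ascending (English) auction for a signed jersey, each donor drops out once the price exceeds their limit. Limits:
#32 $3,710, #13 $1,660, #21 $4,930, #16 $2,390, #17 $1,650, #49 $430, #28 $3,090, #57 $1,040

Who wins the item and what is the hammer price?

#21 wins at $3,710

Limits in order: 4,930 (#21) > 3,710 (#32) > 3,090 (#28) > 2,390 (#16) > 1,660 (#13) > 1,650 (#17) > …
Bidding ends when #32 exits at $3,710; #21 takes it.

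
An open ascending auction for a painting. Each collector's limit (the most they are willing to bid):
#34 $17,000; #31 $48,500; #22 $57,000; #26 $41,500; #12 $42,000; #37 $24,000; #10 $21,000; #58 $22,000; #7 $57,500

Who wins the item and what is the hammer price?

#7 wins at $57,000

Limits in order: 57,500 (#7) > 57,000 (#22) > 48,500 (#31) > 42,000 (#12) > 41,500 (#26) > 24,000 (#37) > …
#22 is the last rival to drop out, at $57,000; #7 remains and wins at that price.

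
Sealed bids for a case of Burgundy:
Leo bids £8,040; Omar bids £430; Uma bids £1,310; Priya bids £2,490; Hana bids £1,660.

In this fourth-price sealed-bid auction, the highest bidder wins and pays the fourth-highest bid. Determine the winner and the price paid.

Leo pays £1,310

Rule: the highest bidder wins and pays the fourth-highest bid.
Sorting bids: 8,040 (Leo) > 2,490 (Priya) > 1,660 (Hana) > 1,310 (Uma) > 430 (Omar)
Leo wins; payment is bid #4 in the ranking = £1,310.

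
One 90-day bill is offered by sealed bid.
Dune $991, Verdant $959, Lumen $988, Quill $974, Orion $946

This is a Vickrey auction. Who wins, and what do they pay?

Rule: the highest bidder wins and pays the second-highest bid.
Sorting bids: 991 (Dune) > 988 (Lumen) > 974 (Quill) > 959 (Verdant) > 946 (Orion)
Second-price: Dune pays Lumen's bid of $988.

Dune pays $988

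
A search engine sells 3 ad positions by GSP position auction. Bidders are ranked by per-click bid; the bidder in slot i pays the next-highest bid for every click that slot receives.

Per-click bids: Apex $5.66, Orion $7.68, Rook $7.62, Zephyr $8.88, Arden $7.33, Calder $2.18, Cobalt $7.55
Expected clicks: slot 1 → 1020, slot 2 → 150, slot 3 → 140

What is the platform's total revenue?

Ranked by bid: $8.88 (Zephyr) > $7.68 (Orion) > $7.62 (Rook) > $7.55 (Cobalt) > …
Slot 1: Zephyr pays $7.68 × 1020 = $7833.60
Slot 2: Orion pays $7.62 × 150 = $1143.00
Slot 3: Rook pays $7.55 × 140 = $1057.00
Total = $10033.60

Total revenue: $10033.60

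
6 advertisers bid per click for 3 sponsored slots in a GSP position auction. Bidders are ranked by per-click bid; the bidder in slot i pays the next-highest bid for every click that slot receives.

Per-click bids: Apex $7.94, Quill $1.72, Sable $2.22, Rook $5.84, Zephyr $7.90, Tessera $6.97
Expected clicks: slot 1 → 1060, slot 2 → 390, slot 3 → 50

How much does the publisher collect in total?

Per-click bids in order: $7.94 (Apex) > $7.90 (Zephyr) > $6.97 (Tessera) > $5.84 (Rook) > …
Slot 1: Apex pays $7.90 × 1060 = $8374.00
Slot 2: Zephyr pays $6.97 × 390 = $2718.30
Slot 3: Tessera pays $5.84 × 50 = $292.00
Total = $11384.30

Total revenue: $11384.30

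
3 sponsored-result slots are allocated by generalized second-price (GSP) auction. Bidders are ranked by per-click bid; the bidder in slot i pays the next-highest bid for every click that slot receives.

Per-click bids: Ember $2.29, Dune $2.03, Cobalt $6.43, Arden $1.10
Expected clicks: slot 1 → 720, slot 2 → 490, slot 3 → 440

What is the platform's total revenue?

Total revenue: $3127.50

Sorting advertisers: $6.43 (Cobalt) > $2.29 (Ember) > $2.03 (Dune) > $1.10 (Arden)
Slot 1: Cobalt pays $2.29 × 720 = $1648.80
Slot 2: Ember pays $2.03 × 490 = $994.70
Slot 3: Dune pays $1.10 × 440 = $484.00
Total = $3127.50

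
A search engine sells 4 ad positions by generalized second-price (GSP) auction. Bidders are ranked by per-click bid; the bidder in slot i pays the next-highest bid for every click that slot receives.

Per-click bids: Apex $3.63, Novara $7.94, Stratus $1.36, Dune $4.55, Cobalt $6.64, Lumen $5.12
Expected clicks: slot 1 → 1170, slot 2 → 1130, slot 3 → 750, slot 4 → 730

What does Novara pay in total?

Per-click bids in order: $7.94 (Novara) > $6.64 (Cobalt) > $5.12 (Lumen) > $4.55 (Dune) > $3.63 (Apex) > …
Novara holds slot 1 → pays next bid $6.64 × 1170 clicks = $7768.80.

Novara pays $7768.80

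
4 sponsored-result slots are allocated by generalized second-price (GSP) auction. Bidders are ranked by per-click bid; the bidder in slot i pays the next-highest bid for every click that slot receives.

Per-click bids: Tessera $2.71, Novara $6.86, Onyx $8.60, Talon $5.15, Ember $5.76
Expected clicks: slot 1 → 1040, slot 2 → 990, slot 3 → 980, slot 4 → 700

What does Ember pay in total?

Ember pays $5047.00

Ranked by bid: $8.60 (Onyx) > $6.86 (Novara) > $5.76 (Ember) > $5.15 (Talon) > $2.71 (Tessera)
Ember holds slot 3 → pays next bid $5.15 × 980 clicks = $5047.00.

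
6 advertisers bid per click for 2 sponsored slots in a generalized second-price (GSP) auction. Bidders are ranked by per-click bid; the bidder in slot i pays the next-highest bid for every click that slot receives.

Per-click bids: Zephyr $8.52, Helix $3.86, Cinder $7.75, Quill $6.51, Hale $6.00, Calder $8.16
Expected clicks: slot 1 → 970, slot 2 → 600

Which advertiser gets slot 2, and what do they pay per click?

Calder; $7.75 per click

Ranked by bid: $8.52 (Zephyr) > $8.16 (Calder) > $7.75 (Cinder) > …
Slot 2 goes to the second-ranked bidder, Calder, who pays the next bid down: $7.75/click.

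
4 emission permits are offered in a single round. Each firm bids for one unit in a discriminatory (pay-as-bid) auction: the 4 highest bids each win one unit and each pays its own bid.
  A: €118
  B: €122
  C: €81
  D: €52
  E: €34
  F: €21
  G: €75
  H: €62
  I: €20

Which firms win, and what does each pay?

B €122, A €118, C €81, G €75

Bids ranked high→low: 122 (B), 118 (A), 81 (C), 75 (G), 62 (H), 52 (D), …
Winners (4 units): B, A, C, G.
Each winner pays its own bid: B €122, A €118, C €81, G €75.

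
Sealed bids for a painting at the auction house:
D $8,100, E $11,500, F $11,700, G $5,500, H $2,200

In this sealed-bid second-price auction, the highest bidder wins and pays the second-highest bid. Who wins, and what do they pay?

F pays $11,500

Bids ranked: 11,700 (F) > 11,500 (E) > 8,100 (D) > 5,500 (G) > 2,200 (H)
Second-price: F pays E's bid of $11,500.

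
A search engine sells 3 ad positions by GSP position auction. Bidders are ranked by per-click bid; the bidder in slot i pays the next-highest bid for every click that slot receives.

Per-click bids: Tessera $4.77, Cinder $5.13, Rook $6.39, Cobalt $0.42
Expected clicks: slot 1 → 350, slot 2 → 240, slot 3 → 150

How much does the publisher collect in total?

Sorting advertisers: $6.39 (Rook) > $5.13 (Cinder) > $4.77 (Tessera) > $0.42 (Cobalt)
Slot 1: Rook pays $5.13 × 350 = $1795.50
Slot 2: Cinder pays $4.77 × 240 = $1144.80
Slot 3: Tessera pays $0.42 × 150 = $63.00
Total = $3003.30

Total revenue: $3003.30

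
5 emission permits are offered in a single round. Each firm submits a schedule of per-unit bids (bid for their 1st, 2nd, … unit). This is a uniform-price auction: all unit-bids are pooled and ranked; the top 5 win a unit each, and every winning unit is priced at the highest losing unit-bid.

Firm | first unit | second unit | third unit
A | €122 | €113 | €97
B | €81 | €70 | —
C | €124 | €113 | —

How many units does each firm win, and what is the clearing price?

A 3, C 2; clearing price €81

Merging the schedules and taking the best 5: 124 (C-1), 122 (A-1), 113 (A-2), 113 (C-2), 97 (A-3)
The (k+1)-th unit-bid is €81.
Allocation: A 3, C 2.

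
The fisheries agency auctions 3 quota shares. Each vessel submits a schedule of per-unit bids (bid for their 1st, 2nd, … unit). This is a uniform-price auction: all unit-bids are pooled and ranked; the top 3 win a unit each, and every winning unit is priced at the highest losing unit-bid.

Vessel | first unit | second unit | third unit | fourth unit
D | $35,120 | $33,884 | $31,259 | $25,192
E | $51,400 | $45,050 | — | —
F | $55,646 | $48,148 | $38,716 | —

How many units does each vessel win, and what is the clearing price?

All unit-bids, highest first — top 3: 55,646 (F-1), 51,400 (E-1), 48,148 (F-2)
Highest rejected unit-bid = $45,050.
Allocation: E 1, F 2.

E 1, F 2; clearing price $45,050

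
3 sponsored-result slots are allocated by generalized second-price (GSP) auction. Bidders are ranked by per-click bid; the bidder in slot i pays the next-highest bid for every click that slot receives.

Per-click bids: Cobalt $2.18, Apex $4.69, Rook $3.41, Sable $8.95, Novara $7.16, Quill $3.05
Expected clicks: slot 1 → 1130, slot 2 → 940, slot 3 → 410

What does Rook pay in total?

Rook pays $0.00

Ranked by bid: $8.95 (Sable) > $7.16 (Novara) > $4.69 (Apex) > $3.41 (Rook) > …
Rook ranks below slot 3 → no slot, pays nothing.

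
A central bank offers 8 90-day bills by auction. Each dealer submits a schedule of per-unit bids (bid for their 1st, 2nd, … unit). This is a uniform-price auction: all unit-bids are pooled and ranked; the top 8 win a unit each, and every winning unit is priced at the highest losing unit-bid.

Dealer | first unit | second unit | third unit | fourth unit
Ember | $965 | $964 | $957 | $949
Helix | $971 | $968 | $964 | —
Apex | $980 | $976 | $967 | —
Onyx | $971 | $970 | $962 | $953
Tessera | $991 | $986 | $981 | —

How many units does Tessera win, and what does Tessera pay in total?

Tessera: 3 units, pays $2,904

Merging the schedules and taking the best 8: 991 (Tessera-1), 986 (Tessera-2), 981 (Tessera-3), 980 (Apex-1), 976 (Apex-2), 971 (Helix-1), 971 (Onyx-1), 970 (Onyx-2)
First bid not allocated: $968.
Tessera wins 3 unit(s) at $968 each.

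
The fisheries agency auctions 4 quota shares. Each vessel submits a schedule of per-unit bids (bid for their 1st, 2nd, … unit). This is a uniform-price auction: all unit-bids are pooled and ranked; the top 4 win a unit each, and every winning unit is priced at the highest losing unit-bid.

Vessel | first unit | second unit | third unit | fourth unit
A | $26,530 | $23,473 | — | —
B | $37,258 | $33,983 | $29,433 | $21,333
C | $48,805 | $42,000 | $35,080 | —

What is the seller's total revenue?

Total revenue: $135,932

Merging the schedules and taking the best 4: 48,805 (C-1), 42,000 (C-2), 37,258 (B-1), 35,080 (C-3)
Highest rejected unit-bid = $33,983.
Allocation: B 1, C 3. Every unit priced at $33,983.
Revenue = 4 × 33,983 = $135,932.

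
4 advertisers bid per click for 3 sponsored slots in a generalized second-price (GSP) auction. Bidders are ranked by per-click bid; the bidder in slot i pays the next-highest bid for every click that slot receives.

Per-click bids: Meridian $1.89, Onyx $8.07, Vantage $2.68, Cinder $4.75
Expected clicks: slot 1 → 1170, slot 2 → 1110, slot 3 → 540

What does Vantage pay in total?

Ranked by bid: $8.07 (Onyx) > $4.75 (Cinder) > $2.68 (Vantage) > $1.89 (Meridian)
Vantage holds slot 3 → pays next bid $1.89 × 540 clicks = $1020.60.

Vantage pays $1020.60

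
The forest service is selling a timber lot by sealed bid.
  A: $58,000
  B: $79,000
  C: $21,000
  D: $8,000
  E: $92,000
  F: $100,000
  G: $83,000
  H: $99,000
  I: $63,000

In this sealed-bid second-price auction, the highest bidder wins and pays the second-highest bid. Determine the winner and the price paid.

F pays $99,000

Sorting bids: 100,000 (F) > 99,000 (H) > 92,000 (E) > 83,000 (G) > 79,000 (B) > 63,000 (I) > …
F wins with the highest bid; price is set by the runner-up at $99,000.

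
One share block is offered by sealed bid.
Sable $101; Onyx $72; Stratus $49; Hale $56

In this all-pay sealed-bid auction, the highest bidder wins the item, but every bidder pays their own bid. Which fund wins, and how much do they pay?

Sable pays $101

All-pay sealed-bid auction: the highest bidder wins the item, but every bidder pays their own bid.
Bids ranked: 101 (Sable) > 72 (Onyx) > 56 (Hale) > 49 (Stratus)
Sable is highest and takes the item; every bidder forfeits their bid.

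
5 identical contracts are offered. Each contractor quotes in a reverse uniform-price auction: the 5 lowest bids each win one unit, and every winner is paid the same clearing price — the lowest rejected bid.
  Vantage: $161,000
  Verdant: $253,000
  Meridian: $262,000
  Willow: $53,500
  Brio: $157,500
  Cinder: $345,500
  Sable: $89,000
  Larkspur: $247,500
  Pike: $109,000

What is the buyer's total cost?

Total cost: $1,237,500

Bids ranked low→high: 53,500 (Willow), 89,000 (Sable), 109,000 (Pike), 157,500 (Brio), 161,000 (Vantage), 247,500 (Larkspur), 253,000 (Verdant), …
The 5 lowest are Willow, Sable, Pike, Brio, Vantage.
Lowest unsuccessful bid: $247,500 → clearing price.
Total cost = 5 × $247,500 = $1,237,500.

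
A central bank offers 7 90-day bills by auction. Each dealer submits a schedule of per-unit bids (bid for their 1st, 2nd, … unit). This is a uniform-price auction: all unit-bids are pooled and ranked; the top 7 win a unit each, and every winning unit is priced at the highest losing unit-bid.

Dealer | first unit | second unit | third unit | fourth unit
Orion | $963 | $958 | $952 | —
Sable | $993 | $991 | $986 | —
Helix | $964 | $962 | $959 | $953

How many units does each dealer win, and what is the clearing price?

All unit-bids, highest first — top 7: 993 (Sable-1), 991 (Sable-2), 986 (Sable-3), 964 (Helix-1), 963 (Orion-1), 962 (Helix-2), 959 (Helix-3)
First bid not allocated: $958.
Allocation: Helix 3, Orion 1, Sable 3.

Helix 3, Orion 1, Sable 3; clearing price $958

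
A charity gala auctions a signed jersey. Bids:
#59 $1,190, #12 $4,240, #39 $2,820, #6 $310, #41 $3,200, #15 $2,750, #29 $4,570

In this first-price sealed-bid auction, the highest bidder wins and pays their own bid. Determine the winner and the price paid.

Bids in order: 4,570 (#29) > 4,240 (#12) > 3,200 (#41) > 2,820 (#39) > 2,750 (#15) > 1,190 (#59) > …
#29 has the highest bid and pays exactly that: $4,570.

#29 pays $4,570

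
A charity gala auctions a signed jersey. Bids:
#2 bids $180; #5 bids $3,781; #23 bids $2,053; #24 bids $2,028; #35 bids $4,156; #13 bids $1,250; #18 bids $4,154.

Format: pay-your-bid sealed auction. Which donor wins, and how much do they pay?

#35 pays $4,156

Bids in order: 4,156 (#35) > 4,154 (#18) > 3,781 (#5) > 2,053 (#23) > 2,028 (#24) > 1,250 (#13) > …
First-price: #35 pays what they bid, $4,156.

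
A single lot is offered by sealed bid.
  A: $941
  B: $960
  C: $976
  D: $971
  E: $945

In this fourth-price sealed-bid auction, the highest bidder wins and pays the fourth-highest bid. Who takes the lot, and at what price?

Bids ranked: 976 (C) > 971 (D) > 960 (B) > 945 (E) > 941 (A)
C is highest; pays the fourth-highest bid, $945.

C pays $945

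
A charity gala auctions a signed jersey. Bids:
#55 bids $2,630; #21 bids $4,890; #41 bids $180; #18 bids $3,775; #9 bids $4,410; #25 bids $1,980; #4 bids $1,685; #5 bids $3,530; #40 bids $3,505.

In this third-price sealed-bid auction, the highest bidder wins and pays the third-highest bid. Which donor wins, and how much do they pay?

Rule: the highest bidder wins and pays the third-highest bid.
Bids ranked: 4,890 (#21) > 4,410 (#9) > 3,775 (#18) > 3,530 (#5) > 3,505 (#40) > 2,630 (#55) > …
#21 wins; payment is bid #3 in the ranking = $3,775.

#21 pays $3,775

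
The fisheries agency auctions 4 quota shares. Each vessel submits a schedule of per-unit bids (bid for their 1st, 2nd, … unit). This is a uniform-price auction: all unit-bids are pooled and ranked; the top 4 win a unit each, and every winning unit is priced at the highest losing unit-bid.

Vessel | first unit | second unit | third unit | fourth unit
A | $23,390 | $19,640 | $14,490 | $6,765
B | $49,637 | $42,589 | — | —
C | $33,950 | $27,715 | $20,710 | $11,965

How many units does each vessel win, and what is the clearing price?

Merging the schedules and taking the best 4: 49,637 (B-1), 42,589 (B-2), 33,950 (C-1), 27,715 (C-2)
First bid not allocated: $23,390.
Allocation: B 2, C 2.

B 2, C 2; clearing price $23,390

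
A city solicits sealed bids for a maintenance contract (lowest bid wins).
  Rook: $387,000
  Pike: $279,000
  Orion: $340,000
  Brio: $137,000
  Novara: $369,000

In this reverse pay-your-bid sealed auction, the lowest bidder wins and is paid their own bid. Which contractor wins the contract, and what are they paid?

Rule: the lowest bidder wins and is paid their own bid.
Bids ranked: 137,000 (Brio) < 279,000 (Pike) < 340,000 (Orion) < 369,000 (Novara) < 387,000 (Rook)
First-price: Brio is paid what they bid, $137,000.

Brio is paid $137,000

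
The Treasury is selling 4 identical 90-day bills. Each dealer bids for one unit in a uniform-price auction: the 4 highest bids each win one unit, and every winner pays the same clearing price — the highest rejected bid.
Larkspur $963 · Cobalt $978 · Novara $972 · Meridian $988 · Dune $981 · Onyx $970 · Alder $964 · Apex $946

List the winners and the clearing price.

Bids ranked high→low: 988 (Meridian), 981 (Dune), 978 (Cobalt), 972 (Novara), 970 (Onyx), 964 (Alder), …
The 4 highest are Meridian, Dune, Cobalt, Novara.
Clearing price = highest rejected bid = $970.

Meridian, Dune, Cobalt, Novara; each pays $970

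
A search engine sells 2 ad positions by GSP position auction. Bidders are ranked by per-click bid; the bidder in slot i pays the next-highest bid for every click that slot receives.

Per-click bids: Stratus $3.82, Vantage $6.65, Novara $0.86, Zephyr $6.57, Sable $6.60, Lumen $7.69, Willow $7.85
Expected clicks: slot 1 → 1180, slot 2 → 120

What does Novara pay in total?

Per-click bids in order: $7.85 (Willow) > $7.69 (Lumen) > $6.65 (Vantage) > …
Novara ranks below slot 2 → no slot, pays nothing.

Novara pays $0.00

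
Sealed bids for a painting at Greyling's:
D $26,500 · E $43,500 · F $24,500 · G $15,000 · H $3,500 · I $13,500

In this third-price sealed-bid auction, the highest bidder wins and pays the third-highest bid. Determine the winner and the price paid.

E pays $24,500

Bids ranked: 43,500 (E) > 26,500 (D) > 24,500 (F) > 15,000 (G) > 13,500 (I) > 3,500 (H)
E is highest; pays the third-highest bid, $24,500.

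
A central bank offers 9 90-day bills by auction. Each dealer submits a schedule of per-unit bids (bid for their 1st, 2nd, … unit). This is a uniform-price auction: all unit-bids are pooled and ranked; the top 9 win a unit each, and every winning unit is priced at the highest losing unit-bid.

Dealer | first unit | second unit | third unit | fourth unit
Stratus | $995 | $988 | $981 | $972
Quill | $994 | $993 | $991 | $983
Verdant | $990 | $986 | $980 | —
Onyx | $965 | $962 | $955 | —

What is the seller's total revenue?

Total revenue: $8,820

All unit-bids, highest first — top 9: 995 (Stratus-1), 994 (Quill-1), 993 (Quill-2), 991 (Quill-3), 990 (Verdant-1), 988 (Stratus-2), 986 (Verdant-2), 983 (Quill-4), 981 (Stratus-3)
Highest rejected unit-bid = $980.
Allocation: Quill 4, Stratus 3, Verdant 2. Every unit priced at $980.
Revenue = 9 × 980 = $8,820.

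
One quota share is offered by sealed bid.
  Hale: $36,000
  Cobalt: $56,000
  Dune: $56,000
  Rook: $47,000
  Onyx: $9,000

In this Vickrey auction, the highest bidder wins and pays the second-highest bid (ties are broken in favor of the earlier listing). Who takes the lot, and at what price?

Sorting bids: 56,000 (Cobalt) > 56,000 (Dune) > 47,000 (Rook) > 36,000 (Hale) > 9,000 (Onyx)
Tie at $56,000 → Cobalt wins by tie-break.
Second-price: Cobalt pays Dune's bid of $56,000.

Cobalt pays $56,000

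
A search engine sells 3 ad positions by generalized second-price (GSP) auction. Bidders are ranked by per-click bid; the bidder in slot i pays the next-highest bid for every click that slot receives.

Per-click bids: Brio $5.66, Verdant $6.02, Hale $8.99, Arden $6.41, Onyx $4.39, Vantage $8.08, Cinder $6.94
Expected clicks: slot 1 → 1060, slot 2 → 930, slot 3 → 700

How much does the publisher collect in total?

Total revenue: $19506.00

Ranked by bid: $8.99 (Hale) > $8.08 (Vantage) > $6.94 (Cinder) > $6.41 (Arden) > …
Slot 1: Hale pays $8.08 × 1060 = $8564.80
Slot 2: Vantage pays $6.94 × 930 = $6454.20
Slot 3: Cinder pays $6.41 × 700 = $4487.00
Total = $19506.00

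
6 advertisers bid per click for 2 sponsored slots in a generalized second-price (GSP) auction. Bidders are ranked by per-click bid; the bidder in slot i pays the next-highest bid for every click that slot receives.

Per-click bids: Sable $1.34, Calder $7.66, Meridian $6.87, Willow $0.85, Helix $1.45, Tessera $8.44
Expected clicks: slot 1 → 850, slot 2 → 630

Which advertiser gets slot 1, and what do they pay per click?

Tessera; $7.66 per click

Ranked by bid: $8.44 (Tessera) > $7.66 (Calder) > $6.87 (Meridian) > …
Slot 1 goes to the first-ranked bidder, Tessera, who pays the next bid down: $7.66/click.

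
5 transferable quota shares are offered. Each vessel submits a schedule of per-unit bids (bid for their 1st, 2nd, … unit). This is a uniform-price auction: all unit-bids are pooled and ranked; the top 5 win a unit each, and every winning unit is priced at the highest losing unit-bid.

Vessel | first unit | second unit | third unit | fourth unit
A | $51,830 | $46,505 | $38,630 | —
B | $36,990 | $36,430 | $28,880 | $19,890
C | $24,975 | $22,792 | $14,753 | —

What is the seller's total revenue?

Total revenue: $144,400

Pooled unit-bids ranked (top 5): 51,830 (A-1), 46,505 (A-2), 38,630 (A-3), 36,990 (B-1), 36,430 (B-2)
First bid not allocated: $28,880.
Allocation: A 3, B 2. Every unit priced at $28,880.
Revenue = 5 × 28,880 = $144,400.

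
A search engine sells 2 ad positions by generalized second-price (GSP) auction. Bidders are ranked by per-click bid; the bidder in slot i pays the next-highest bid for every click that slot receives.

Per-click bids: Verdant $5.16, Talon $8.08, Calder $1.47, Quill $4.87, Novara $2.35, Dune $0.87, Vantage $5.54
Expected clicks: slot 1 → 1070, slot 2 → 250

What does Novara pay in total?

Per-click bids in order: $8.08 (Talon) > $5.54 (Vantage) > $5.16 (Verdant) > …
Novara ranks below slot 2 → no slot, pays nothing.

Novara pays $0.00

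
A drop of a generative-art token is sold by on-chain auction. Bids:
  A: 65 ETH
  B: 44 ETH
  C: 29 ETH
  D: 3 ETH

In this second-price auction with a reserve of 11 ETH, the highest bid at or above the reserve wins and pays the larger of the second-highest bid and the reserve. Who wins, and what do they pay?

Rule: the highest bid at or above the reserve wins and pays the larger of the second-highest bid and the reserve.
Sorting bids: 65 (A) > 44 (B) > 29 (C) > 3 (D)
A has the top bid at or above the reserve (65 ETH).
Second-highest bid 44 ETH exceeds the reserve 11 ETH → payment 44 ETH.

A pays 44 ETH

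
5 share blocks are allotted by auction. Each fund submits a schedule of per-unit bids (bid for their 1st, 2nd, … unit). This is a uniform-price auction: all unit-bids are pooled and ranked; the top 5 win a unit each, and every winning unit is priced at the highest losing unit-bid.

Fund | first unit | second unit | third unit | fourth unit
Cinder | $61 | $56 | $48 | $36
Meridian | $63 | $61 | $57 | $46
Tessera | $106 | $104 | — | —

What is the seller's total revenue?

Merging the schedules and taking the best 5: 106 (Tessera-1), 104 (Tessera-2), 63 (Meridian-1), 61 (Cinder-1), 61 (Meridian-2)
Highest rejected unit-bid = $57.
Allocation: Cinder 1, Meridian 2, Tessera 2. Every unit priced at $57.
Revenue = 5 × 57 = $285.

Total revenue: $285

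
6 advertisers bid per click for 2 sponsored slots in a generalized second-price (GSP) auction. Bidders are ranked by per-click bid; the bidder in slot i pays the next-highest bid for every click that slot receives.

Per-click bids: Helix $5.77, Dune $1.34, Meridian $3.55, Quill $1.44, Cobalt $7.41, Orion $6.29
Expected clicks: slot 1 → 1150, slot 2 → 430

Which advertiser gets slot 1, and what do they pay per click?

Cobalt; $6.29 per click

Sorting advertisers: $7.41 (Cobalt) > $6.29 (Orion) > $5.77 (Helix) > …
Slot 1 goes to the first-ranked bidder, Cobalt, who pays the next bid down: $6.29/click.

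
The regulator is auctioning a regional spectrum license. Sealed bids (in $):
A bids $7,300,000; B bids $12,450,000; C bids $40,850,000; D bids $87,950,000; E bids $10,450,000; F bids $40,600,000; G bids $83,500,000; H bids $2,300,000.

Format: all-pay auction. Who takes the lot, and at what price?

Rule: the highest bidder wins the item, but every bidder pays their own bid.
Bids in order: 87,950,000 (D) > 83,500,000 (G) > 40,850,000 (C) > 40,600,000 (F) > 12,450,000 (B) > 10,450,000 (E) > …
D is highest and takes the item; every bidder forfeits their bid.

D pays $87,950,000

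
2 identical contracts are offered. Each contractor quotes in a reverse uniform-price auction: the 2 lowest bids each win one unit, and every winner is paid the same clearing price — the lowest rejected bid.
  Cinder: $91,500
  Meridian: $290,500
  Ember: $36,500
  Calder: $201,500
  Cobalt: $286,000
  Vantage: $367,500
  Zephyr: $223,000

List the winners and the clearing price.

Ember, Cinder; each is paid $201,500

Sorting: 36,500 (Ember), 91,500 (Cinder), 201,500 (Calder), 223,000 (Zephyr), …
The 2 lowest are Ember, Cinder.
Clearing price = lowest rejected bid = $201,500.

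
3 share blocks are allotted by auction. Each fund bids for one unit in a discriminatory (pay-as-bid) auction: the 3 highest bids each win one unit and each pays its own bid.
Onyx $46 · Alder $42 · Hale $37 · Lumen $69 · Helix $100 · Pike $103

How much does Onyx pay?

Sorting: 103 (Pike), 100 (Helix), 69 (Lumen), 46 (Onyx), 42 (Alder), …
Winners (3 units): Pike, Helix, Lumen.
Onyx does not win → $0.

Onyx pays $0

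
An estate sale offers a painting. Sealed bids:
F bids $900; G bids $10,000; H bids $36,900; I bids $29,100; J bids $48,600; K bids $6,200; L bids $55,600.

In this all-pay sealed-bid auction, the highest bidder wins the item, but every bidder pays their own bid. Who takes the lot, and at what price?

L pays $55,600

Sorting bids: 55,600 (L) > 48,600 (J) > 36,900 (H) > 29,100 (I) > 10,000 (G) > 6,200 (K) > …
L wins with the top bid; all bids are sunk regardless.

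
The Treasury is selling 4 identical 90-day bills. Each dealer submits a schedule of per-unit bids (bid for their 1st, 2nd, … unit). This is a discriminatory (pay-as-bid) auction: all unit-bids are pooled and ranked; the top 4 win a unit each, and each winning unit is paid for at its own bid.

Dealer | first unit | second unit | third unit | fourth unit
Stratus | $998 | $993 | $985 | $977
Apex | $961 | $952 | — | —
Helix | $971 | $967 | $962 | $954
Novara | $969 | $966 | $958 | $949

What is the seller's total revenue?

Total revenue: $3,953

Pooled unit-bids ranked (top 4): 998 (Stratus-1), 993 (Stratus-2), 985 (Stratus-3), 977 (Stratus-4)
Next rejected bid: $971 (not a price — pay-as-bid).
Each winning unit pays its own bid.
Revenue = 998 + 993 + 985 + 977 = $3,953.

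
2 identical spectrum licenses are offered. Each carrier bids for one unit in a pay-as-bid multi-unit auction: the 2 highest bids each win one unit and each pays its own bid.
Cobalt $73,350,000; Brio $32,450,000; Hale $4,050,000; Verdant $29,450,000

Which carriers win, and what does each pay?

Bids ranked high→low: 73,350,000 (Cobalt), 32,450,000 (Brio), 29,450,000 (Verdant), 4,050,000 (Hale)
Top 2: Cobalt, Brio.
Each winner pays its own bid: Cobalt $73,350,000, Brio $32,450,000.

Cobalt $73,350,000, Brio $32,450,000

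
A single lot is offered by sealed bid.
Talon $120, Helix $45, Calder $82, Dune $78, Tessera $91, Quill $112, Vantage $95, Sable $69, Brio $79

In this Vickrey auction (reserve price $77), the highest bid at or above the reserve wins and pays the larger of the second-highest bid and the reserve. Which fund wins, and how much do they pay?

Bids in order: 120 (Talon) > 112 (Quill) > 95 (Vantage) > 91 (Tessera) > 82 (Calder) > 79 (Brio) > …
Talon has the top bid at or above the reserve ($120).
Second-highest bid $112 exceeds the reserve $77 → payment $112.

Talon pays $112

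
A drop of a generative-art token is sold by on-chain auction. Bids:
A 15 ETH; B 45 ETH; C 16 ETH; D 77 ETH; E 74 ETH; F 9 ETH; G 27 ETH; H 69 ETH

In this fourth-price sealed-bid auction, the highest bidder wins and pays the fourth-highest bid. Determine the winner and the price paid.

D pays 45 ETH

Rule: the highest bidder wins and pays the fourth-highest bid.
Sorting bids: 77 (D) > 74 (E) > 69 (H) > 45 (B) > 27 (G) > 16 (C) > …
D wins; payment is bid #4 in the ranking = 45 ETH.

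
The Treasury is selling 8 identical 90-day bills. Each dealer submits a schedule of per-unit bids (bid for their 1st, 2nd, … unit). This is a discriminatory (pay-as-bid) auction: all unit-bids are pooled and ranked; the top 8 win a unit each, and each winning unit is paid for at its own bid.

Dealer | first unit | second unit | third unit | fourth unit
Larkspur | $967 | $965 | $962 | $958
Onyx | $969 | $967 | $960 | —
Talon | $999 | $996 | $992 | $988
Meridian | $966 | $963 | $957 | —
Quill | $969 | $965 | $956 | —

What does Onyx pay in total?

Merging the schedules and taking the best 8: 999 (Talon-1), 996 (Talon-2), 992 (Talon-3), 988 (Talon-4), 969 (Onyx-1), 969 (Quill-1), 967 (Larkspur-1), 967 (Onyx-2)
Next rejected bid: $966 (not a price — pay-as-bid).
Onyx's winning unit-bids: 969 + 967 = $1,936.

Onyx pays $1,936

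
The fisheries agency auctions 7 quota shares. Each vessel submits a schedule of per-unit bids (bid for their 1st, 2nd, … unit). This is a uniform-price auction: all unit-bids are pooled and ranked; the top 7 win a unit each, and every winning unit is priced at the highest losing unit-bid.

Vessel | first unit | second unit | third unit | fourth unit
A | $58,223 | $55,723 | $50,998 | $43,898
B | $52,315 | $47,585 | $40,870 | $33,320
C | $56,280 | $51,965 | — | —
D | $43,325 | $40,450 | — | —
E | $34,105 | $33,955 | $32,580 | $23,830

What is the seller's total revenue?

Total revenue: $307,286

Pooled unit-bids ranked (top 7): 58,223 (A-1), 56,280 (C-1), 55,723 (A-2), 52,315 (B-1), 51,965 (C-2), 50,998 (A-3), 47,585 (B-2)
First bid not allocated: $43,898.
Allocation: A 3, B 2, C 2. Every unit priced at $43,898.
Revenue = 7 × 43,898 = $307,286.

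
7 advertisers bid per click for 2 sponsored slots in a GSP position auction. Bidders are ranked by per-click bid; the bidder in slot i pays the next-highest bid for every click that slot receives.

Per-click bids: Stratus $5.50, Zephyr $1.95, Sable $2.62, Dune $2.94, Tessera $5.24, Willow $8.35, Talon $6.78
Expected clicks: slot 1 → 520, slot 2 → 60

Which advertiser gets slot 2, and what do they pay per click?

Talon; $5.50 per click

Sorting advertisers: $8.35 (Willow) > $6.78 (Talon) > $5.50 (Stratus) > …
Slot 2 goes to the second-ranked bidder, Talon, who pays the next bid down: $5.50/click.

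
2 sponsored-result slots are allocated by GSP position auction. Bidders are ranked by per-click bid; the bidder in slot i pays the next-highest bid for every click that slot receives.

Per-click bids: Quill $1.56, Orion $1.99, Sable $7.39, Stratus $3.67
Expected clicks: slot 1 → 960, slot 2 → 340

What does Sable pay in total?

Sorting advertisers: $7.39 (Sable) > $3.67 (Stratus) > $1.99 (Orion) > …
Sable holds slot 1 → pays next bid $3.67 × 960 clicks = $3523.20.

Sable pays $3523.20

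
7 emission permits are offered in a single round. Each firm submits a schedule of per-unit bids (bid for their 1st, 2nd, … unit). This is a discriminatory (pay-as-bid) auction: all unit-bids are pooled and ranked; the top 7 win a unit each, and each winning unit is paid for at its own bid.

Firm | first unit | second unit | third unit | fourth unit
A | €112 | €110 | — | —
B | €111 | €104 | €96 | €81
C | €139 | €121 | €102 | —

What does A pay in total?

Pooled unit-bids ranked (top 7): 139 (C-1), 121 (C-2), 112 (A-1), 111 (B-1), 110 (A-2), 104 (B-2), 102 (C-3)
Next rejected bid: €96 (not a price — pay-as-bid).
A's winning unit-bids: 112 + 110 = €222.

A pays €222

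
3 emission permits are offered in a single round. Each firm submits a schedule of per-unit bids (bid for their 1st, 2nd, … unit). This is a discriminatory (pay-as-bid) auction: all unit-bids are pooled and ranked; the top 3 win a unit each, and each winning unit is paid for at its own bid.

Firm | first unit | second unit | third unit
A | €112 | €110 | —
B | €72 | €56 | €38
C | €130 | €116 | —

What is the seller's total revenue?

Pooled unit-bids ranked (top 3): 130 (C-1), 116 (C-2), 112 (A-1)
Next rejected bid: €110 (not a price — pay-as-bid).
Each winning unit pays its own bid.
Revenue = 130 + 116 + 112 = €358.

Total revenue: €358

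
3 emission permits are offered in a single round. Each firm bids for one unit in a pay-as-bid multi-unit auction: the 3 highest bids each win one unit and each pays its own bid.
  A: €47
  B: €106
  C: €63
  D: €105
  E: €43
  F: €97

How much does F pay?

Ordering the bids: 106 (B), 105 (D), 97 (F), 63 (C), 47 (A), …
Top 3: B, D, F.
F wins → own bid €97.

F pays €97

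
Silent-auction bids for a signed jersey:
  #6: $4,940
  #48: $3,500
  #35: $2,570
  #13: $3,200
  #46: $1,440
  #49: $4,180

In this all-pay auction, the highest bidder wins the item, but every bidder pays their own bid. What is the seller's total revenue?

Bids ranked: 4,940 (#6) > 4,180 (#49) > 3,500 (#48) > 3,200 (#13) > 2,570 (#35) > 1,440 (#46)
#6 wins with the top bid; all bids are sunk regardless.
Every bidder forfeits their bid regardless of winning.
Revenue = 4,940 + 3,500 + 2,570 + 3,200 + 1,440 + 4,180 = $19,830.

Total revenue: $19,830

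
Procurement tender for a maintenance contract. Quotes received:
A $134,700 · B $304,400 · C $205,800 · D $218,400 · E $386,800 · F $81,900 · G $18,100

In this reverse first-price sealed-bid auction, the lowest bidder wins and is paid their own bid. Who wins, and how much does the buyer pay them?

Rule: the lowest bidder wins and is paid their own bid.
Bids ranked: 18,100 (G) < 81,900 (F) < 134,700 (A) < 205,800 (C) < 218,400 (D) < 304,400 (B) < …
G has the lowest bid and is paid exactly that: $18,100.

G is paid $18,100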